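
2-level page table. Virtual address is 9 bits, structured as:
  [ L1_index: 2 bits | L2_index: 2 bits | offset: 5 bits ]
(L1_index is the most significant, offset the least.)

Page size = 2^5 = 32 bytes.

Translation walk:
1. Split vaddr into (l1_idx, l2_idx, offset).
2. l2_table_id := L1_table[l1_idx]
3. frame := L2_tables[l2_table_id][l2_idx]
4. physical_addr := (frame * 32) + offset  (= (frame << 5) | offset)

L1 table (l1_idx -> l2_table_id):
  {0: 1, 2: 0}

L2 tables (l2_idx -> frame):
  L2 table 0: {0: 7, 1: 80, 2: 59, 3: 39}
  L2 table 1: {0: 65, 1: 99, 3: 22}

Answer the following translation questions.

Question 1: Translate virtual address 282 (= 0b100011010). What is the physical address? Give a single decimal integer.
vaddr = 282 = 0b100011010
Split: l1_idx=2, l2_idx=0, offset=26
L1[2] = 0
L2[0][0] = 7
paddr = 7 * 32 + 26 = 250

Answer: 250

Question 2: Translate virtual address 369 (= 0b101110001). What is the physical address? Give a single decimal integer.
Answer: 1265

Derivation:
vaddr = 369 = 0b101110001
Split: l1_idx=2, l2_idx=3, offset=17
L1[2] = 0
L2[0][3] = 39
paddr = 39 * 32 + 17 = 1265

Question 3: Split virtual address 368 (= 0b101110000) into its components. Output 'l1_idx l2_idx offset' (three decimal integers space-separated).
vaddr = 368 = 0b101110000
  top 2 bits -> l1_idx = 2
  next 2 bits -> l2_idx = 3
  bottom 5 bits -> offset = 16

Answer: 2 3 16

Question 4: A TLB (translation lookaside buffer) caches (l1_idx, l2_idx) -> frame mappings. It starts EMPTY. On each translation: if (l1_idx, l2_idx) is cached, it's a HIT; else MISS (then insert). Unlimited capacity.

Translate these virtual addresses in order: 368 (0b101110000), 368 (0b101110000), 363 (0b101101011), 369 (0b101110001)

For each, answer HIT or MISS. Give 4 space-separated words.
vaddr=368: (2,3) not in TLB -> MISS, insert
vaddr=368: (2,3) in TLB -> HIT
vaddr=363: (2,3) in TLB -> HIT
vaddr=369: (2,3) in TLB -> HIT

Answer: MISS HIT HIT HIT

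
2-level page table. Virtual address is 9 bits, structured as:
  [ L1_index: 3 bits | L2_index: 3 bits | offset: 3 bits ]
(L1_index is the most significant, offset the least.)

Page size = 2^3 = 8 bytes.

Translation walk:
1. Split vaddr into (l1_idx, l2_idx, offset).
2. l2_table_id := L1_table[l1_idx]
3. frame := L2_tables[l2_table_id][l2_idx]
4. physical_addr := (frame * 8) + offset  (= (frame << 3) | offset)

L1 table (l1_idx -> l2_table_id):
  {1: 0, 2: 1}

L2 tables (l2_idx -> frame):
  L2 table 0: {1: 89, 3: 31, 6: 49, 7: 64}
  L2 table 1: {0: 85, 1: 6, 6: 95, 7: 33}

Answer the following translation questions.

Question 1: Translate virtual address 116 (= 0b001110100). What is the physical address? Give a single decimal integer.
vaddr = 116 = 0b001110100
Split: l1_idx=1, l2_idx=6, offset=4
L1[1] = 0
L2[0][6] = 49
paddr = 49 * 8 + 4 = 396

Answer: 396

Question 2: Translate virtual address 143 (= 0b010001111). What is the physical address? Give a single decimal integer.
Answer: 55

Derivation:
vaddr = 143 = 0b010001111
Split: l1_idx=2, l2_idx=1, offset=7
L1[2] = 1
L2[1][1] = 6
paddr = 6 * 8 + 7 = 55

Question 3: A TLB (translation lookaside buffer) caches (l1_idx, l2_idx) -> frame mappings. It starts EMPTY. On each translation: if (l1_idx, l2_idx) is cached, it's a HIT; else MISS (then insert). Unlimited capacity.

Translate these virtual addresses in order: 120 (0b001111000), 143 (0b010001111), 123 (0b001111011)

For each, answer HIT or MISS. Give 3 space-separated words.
vaddr=120: (1,7) not in TLB -> MISS, insert
vaddr=143: (2,1) not in TLB -> MISS, insert
vaddr=123: (1,7) in TLB -> HIT

Answer: MISS MISS HIT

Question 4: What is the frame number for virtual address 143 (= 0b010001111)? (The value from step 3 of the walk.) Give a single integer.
vaddr = 143: l1_idx=2, l2_idx=1
L1[2] = 1; L2[1][1] = 6

Answer: 6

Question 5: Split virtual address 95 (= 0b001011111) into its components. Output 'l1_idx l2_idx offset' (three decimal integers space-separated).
Answer: 1 3 7

Derivation:
vaddr = 95 = 0b001011111
  top 3 bits -> l1_idx = 1
  next 3 bits -> l2_idx = 3
  bottom 3 bits -> offset = 7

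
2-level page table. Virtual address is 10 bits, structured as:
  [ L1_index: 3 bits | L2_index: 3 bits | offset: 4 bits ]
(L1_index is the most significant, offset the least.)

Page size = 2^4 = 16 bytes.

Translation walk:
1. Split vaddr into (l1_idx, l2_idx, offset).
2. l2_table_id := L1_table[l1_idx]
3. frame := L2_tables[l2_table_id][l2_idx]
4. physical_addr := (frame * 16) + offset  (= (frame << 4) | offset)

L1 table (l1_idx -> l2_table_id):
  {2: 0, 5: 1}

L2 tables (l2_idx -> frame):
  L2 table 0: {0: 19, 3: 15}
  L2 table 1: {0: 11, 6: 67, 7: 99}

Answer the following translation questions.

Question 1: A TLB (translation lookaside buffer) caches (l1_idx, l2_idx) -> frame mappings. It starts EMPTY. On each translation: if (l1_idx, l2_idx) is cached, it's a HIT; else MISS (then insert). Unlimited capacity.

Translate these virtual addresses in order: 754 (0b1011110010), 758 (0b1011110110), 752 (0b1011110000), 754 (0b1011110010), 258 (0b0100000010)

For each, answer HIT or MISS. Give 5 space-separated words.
Answer: MISS HIT HIT HIT MISS

Derivation:
vaddr=754: (5,7) not in TLB -> MISS, insert
vaddr=758: (5,7) in TLB -> HIT
vaddr=752: (5,7) in TLB -> HIT
vaddr=754: (5,7) in TLB -> HIT
vaddr=258: (2,0) not in TLB -> MISS, insert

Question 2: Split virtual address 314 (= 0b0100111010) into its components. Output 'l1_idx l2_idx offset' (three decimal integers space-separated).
Answer: 2 3 10

Derivation:
vaddr = 314 = 0b0100111010
  top 3 bits -> l1_idx = 2
  next 3 bits -> l2_idx = 3
  bottom 4 bits -> offset = 10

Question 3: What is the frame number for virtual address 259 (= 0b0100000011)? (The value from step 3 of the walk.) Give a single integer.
Answer: 19

Derivation:
vaddr = 259: l1_idx=2, l2_idx=0
L1[2] = 0; L2[0][0] = 19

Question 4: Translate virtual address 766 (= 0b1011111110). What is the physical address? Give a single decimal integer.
vaddr = 766 = 0b1011111110
Split: l1_idx=5, l2_idx=7, offset=14
L1[5] = 1
L2[1][7] = 99
paddr = 99 * 16 + 14 = 1598

Answer: 1598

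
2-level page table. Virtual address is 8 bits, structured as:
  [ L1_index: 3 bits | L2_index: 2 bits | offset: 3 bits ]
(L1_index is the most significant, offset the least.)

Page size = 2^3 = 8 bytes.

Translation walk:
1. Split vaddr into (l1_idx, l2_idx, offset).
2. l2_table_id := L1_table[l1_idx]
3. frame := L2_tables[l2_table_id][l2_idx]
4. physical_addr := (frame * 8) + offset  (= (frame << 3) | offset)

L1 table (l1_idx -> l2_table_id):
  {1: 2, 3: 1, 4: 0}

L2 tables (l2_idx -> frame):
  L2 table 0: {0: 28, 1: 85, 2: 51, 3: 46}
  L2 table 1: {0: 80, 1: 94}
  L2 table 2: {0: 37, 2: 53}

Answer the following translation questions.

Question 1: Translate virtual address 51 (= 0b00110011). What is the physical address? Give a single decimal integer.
vaddr = 51 = 0b00110011
Split: l1_idx=1, l2_idx=2, offset=3
L1[1] = 2
L2[2][2] = 53
paddr = 53 * 8 + 3 = 427

Answer: 427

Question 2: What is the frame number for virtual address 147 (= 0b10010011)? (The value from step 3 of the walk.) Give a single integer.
vaddr = 147: l1_idx=4, l2_idx=2
L1[4] = 0; L2[0][2] = 51

Answer: 51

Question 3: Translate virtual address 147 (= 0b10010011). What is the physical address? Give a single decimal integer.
vaddr = 147 = 0b10010011
Split: l1_idx=4, l2_idx=2, offset=3
L1[4] = 0
L2[0][2] = 51
paddr = 51 * 8 + 3 = 411

Answer: 411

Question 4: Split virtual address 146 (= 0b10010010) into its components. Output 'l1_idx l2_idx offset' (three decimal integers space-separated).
vaddr = 146 = 0b10010010
  top 3 bits -> l1_idx = 4
  next 2 bits -> l2_idx = 2
  bottom 3 bits -> offset = 2

Answer: 4 2 2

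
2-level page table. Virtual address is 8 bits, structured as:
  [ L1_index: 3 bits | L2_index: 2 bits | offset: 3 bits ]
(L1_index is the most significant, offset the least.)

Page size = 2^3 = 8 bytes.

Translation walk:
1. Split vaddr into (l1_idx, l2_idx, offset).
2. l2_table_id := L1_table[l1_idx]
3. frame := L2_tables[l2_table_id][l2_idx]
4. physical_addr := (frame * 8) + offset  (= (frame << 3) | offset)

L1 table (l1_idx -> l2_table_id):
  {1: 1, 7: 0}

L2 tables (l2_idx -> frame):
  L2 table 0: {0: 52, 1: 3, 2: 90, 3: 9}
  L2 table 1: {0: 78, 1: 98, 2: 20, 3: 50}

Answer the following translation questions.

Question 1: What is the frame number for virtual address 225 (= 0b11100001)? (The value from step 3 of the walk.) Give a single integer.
vaddr = 225: l1_idx=7, l2_idx=0
L1[7] = 0; L2[0][0] = 52

Answer: 52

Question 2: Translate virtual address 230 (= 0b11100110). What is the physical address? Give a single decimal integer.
vaddr = 230 = 0b11100110
Split: l1_idx=7, l2_idx=0, offset=6
L1[7] = 0
L2[0][0] = 52
paddr = 52 * 8 + 6 = 422

Answer: 422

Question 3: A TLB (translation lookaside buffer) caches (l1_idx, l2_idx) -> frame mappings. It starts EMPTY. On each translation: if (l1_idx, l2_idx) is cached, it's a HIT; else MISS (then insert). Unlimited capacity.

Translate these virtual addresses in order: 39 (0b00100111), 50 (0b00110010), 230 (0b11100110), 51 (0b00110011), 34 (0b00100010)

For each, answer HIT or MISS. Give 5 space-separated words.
Answer: MISS MISS MISS HIT HIT

Derivation:
vaddr=39: (1,0) not in TLB -> MISS, insert
vaddr=50: (1,2) not in TLB -> MISS, insert
vaddr=230: (7,0) not in TLB -> MISS, insert
vaddr=51: (1,2) in TLB -> HIT
vaddr=34: (1,0) in TLB -> HIT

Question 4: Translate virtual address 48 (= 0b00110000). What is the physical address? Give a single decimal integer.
Answer: 160

Derivation:
vaddr = 48 = 0b00110000
Split: l1_idx=1, l2_idx=2, offset=0
L1[1] = 1
L2[1][2] = 20
paddr = 20 * 8 + 0 = 160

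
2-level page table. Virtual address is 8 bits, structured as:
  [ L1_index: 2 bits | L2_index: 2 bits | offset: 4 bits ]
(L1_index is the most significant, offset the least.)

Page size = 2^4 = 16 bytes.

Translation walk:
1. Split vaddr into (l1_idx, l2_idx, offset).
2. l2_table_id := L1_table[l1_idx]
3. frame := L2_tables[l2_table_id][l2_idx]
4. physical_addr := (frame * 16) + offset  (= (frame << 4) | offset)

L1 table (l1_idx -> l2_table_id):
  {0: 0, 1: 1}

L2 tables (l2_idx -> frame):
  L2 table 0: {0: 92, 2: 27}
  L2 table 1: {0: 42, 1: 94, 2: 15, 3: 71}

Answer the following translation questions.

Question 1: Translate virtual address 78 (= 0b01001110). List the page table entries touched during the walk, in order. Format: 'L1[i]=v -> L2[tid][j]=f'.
Answer: L1[1]=1 -> L2[1][0]=42

Derivation:
vaddr = 78 = 0b01001110
Split: l1_idx=1, l2_idx=0, offset=14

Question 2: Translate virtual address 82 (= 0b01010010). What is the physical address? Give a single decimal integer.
Answer: 1506

Derivation:
vaddr = 82 = 0b01010010
Split: l1_idx=1, l2_idx=1, offset=2
L1[1] = 1
L2[1][1] = 94
paddr = 94 * 16 + 2 = 1506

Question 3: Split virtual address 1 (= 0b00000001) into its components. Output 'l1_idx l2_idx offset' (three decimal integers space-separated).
Answer: 0 0 1

Derivation:
vaddr = 1 = 0b00000001
  top 2 bits -> l1_idx = 0
  next 2 bits -> l2_idx = 0
  bottom 4 bits -> offset = 1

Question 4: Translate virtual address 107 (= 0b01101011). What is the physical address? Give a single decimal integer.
Answer: 251

Derivation:
vaddr = 107 = 0b01101011
Split: l1_idx=1, l2_idx=2, offset=11
L1[1] = 1
L2[1][2] = 15
paddr = 15 * 16 + 11 = 251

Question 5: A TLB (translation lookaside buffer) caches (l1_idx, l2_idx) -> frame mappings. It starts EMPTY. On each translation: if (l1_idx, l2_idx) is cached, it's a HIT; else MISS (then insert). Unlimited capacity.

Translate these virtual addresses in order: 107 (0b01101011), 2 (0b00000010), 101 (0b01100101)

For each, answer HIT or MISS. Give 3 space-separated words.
vaddr=107: (1,2) not in TLB -> MISS, insert
vaddr=2: (0,0) not in TLB -> MISS, insert
vaddr=101: (1,2) in TLB -> HIT

Answer: MISS MISS HIT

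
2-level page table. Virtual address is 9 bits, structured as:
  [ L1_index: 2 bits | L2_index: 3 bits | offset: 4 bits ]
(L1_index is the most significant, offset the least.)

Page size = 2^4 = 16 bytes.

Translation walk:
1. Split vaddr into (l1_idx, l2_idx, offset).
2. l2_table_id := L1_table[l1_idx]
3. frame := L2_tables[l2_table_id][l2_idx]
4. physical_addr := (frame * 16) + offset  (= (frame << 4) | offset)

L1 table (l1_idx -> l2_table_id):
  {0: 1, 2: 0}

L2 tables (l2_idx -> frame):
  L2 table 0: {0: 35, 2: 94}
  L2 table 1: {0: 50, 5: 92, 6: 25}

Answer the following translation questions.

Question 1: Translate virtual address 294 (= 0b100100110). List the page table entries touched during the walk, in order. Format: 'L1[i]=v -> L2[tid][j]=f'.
Answer: L1[2]=0 -> L2[0][2]=94

Derivation:
vaddr = 294 = 0b100100110
Split: l1_idx=2, l2_idx=2, offset=6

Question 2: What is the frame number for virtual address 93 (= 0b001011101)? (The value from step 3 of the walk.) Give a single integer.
vaddr = 93: l1_idx=0, l2_idx=5
L1[0] = 1; L2[1][5] = 92

Answer: 92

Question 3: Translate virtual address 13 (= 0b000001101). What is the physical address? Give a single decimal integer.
vaddr = 13 = 0b000001101
Split: l1_idx=0, l2_idx=0, offset=13
L1[0] = 1
L2[1][0] = 50
paddr = 50 * 16 + 13 = 813

Answer: 813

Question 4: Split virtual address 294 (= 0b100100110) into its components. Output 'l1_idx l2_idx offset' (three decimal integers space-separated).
Answer: 2 2 6

Derivation:
vaddr = 294 = 0b100100110
  top 2 bits -> l1_idx = 2
  next 3 bits -> l2_idx = 2
  bottom 4 bits -> offset = 6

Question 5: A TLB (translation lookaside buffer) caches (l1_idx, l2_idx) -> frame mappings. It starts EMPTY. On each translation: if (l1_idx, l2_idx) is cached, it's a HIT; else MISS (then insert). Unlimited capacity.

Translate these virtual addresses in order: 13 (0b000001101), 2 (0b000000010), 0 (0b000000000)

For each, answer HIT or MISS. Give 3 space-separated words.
vaddr=13: (0,0) not in TLB -> MISS, insert
vaddr=2: (0,0) in TLB -> HIT
vaddr=0: (0,0) in TLB -> HIT

Answer: MISS HIT HIT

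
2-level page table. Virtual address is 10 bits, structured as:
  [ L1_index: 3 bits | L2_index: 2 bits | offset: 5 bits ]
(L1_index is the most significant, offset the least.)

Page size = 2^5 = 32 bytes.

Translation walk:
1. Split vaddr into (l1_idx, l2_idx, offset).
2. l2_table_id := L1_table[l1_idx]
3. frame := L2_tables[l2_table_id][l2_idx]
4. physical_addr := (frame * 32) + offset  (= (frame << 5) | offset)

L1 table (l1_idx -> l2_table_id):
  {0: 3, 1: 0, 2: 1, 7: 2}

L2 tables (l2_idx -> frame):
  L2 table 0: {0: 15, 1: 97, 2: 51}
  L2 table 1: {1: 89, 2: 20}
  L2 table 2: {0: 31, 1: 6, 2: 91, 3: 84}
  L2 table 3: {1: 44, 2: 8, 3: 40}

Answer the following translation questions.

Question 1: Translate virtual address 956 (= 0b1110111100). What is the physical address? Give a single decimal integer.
Answer: 220

Derivation:
vaddr = 956 = 0b1110111100
Split: l1_idx=7, l2_idx=1, offset=28
L1[7] = 2
L2[2][1] = 6
paddr = 6 * 32 + 28 = 220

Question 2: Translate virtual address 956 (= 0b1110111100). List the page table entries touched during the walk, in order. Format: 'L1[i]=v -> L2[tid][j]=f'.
Answer: L1[7]=2 -> L2[2][1]=6

Derivation:
vaddr = 956 = 0b1110111100
Split: l1_idx=7, l2_idx=1, offset=28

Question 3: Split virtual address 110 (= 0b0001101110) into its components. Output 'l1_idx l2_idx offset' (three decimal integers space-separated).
Answer: 0 3 14

Derivation:
vaddr = 110 = 0b0001101110
  top 3 bits -> l1_idx = 0
  next 2 bits -> l2_idx = 3
  bottom 5 bits -> offset = 14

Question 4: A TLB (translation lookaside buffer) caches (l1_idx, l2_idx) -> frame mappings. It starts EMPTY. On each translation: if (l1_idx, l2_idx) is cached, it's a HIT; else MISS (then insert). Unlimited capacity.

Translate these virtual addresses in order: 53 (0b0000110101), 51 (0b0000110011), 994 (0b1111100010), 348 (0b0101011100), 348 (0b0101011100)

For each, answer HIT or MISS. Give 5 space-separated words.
Answer: MISS HIT MISS MISS HIT

Derivation:
vaddr=53: (0,1) not in TLB -> MISS, insert
vaddr=51: (0,1) in TLB -> HIT
vaddr=994: (7,3) not in TLB -> MISS, insert
vaddr=348: (2,2) not in TLB -> MISS, insert
vaddr=348: (2,2) in TLB -> HIT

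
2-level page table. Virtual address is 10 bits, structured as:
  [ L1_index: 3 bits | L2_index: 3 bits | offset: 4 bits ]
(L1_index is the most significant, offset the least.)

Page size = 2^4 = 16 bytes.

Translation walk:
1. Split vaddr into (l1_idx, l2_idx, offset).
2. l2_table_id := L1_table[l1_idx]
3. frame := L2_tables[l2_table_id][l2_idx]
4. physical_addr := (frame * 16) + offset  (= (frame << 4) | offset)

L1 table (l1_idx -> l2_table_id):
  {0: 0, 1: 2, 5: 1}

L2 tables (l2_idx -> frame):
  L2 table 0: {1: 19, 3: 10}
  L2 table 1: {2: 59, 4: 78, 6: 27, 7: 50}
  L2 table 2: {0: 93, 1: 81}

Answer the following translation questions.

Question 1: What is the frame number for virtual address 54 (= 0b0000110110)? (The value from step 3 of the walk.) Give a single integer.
Answer: 10

Derivation:
vaddr = 54: l1_idx=0, l2_idx=3
L1[0] = 0; L2[0][3] = 10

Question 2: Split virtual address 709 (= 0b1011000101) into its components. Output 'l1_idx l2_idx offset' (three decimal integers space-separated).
Answer: 5 4 5

Derivation:
vaddr = 709 = 0b1011000101
  top 3 bits -> l1_idx = 5
  next 3 bits -> l2_idx = 4
  bottom 4 bits -> offset = 5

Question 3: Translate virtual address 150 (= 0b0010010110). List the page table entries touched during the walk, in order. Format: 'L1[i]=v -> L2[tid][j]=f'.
Answer: L1[1]=2 -> L2[2][1]=81

Derivation:
vaddr = 150 = 0b0010010110
Split: l1_idx=1, l2_idx=1, offset=6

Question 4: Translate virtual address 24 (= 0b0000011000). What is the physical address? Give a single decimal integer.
Answer: 312

Derivation:
vaddr = 24 = 0b0000011000
Split: l1_idx=0, l2_idx=1, offset=8
L1[0] = 0
L2[0][1] = 19
paddr = 19 * 16 + 8 = 312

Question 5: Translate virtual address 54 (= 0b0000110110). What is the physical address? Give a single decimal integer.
Answer: 166

Derivation:
vaddr = 54 = 0b0000110110
Split: l1_idx=0, l2_idx=3, offset=6
L1[0] = 0
L2[0][3] = 10
paddr = 10 * 16 + 6 = 166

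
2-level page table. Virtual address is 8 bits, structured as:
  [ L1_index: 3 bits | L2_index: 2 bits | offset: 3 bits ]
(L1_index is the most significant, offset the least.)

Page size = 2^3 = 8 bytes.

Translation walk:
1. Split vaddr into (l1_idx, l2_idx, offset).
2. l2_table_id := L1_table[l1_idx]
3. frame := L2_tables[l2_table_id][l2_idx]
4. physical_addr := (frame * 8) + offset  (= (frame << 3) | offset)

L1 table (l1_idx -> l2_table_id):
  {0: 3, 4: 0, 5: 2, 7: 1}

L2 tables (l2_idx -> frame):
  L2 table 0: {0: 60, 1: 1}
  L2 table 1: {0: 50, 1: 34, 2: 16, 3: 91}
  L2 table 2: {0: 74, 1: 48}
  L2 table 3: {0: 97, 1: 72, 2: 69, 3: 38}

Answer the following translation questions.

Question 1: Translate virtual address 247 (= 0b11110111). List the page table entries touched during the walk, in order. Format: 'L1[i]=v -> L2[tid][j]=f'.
Answer: L1[7]=1 -> L2[1][2]=16

Derivation:
vaddr = 247 = 0b11110111
Split: l1_idx=7, l2_idx=2, offset=7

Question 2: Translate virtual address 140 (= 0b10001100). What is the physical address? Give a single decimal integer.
Answer: 12

Derivation:
vaddr = 140 = 0b10001100
Split: l1_idx=4, l2_idx=1, offset=4
L1[4] = 0
L2[0][1] = 1
paddr = 1 * 8 + 4 = 12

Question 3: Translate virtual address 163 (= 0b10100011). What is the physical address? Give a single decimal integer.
Answer: 595

Derivation:
vaddr = 163 = 0b10100011
Split: l1_idx=5, l2_idx=0, offset=3
L1[5] = 2
L2[2][0] = 74
paddr = 74 * 8 + 3 = 595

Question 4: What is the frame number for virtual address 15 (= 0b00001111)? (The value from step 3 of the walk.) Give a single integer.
Answer: 72

Derivation:
vaddr = 15: l1_idx=0, l2_idx=1
L1[0] = 3; L2[3][1] = 72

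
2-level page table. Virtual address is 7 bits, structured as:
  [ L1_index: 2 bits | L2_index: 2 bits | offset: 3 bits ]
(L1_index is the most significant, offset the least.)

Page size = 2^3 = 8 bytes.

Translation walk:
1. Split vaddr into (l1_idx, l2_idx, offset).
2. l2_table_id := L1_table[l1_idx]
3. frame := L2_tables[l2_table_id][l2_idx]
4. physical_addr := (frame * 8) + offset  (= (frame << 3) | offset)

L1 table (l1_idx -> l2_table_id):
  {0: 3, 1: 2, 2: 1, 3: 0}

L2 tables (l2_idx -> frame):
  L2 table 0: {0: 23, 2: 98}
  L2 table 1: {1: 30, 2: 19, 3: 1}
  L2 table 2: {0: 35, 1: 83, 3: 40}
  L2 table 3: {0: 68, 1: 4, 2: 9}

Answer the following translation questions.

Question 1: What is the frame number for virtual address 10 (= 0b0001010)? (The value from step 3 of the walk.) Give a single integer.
vaddr = 10: l1_idx=0, l2_idx=1
L1[0] = 3; L2[3][1] = 4

Answer: 4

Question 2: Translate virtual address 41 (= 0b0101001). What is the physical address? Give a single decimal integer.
Answer: 665

Derivation:
vaddr = 41 = 0b0101001
Split: l1_idx=1, l2_idx=1, offset=1
L1[1] = 2
L2[2][1] = 83
paddr = 83 * 8 + 1 = 665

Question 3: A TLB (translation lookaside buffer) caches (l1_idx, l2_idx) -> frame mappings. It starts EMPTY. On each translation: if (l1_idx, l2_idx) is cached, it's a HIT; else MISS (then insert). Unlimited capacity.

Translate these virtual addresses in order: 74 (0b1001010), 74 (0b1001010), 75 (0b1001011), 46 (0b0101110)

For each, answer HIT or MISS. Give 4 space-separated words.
vaddr=74: (2,1) not in TLB -> MISS, insert
vaddr=74: (2,1) in TLB -> HIT
vaddr=75: (2,1) in TLB -> HIT
vaddr=46: (1,1) not in TLB -> MISS, insert

Answer: MISS HIT HIT MISS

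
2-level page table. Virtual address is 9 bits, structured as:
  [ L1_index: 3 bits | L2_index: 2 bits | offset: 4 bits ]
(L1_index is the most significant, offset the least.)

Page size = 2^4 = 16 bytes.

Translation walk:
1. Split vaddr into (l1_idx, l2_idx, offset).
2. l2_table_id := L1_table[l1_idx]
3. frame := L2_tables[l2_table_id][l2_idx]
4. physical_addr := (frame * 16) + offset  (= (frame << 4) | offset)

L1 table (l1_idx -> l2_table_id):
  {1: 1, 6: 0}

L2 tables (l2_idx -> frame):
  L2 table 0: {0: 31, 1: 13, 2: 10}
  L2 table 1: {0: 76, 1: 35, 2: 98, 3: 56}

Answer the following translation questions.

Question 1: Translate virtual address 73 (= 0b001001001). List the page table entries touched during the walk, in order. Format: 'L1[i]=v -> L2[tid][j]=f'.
vaddr = 73 = 0b001001001
Split: l1_idx=1, l2_idx=0, offset=9

Answer: L1[1]=1 -> L2[1][0]=76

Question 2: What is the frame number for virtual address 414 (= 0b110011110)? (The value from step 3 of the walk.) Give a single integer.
Answer: 13

Derivation:
vaddr = 414: l1_idx=6, l2_idx=1
L1[6] = 0; L2[0][1] = 13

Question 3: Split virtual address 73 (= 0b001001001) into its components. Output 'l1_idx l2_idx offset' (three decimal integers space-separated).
Answer: 1 0 9

Derivation:
vaddr = 73 = 0b001001001
  top 3 bits -> l1_idx = 1
  next 2 bits -> l2_idx = 0
  bottom 4 bits -> offset = 9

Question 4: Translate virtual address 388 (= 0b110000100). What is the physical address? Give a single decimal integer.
vaddr = 388 = 0b110000100
Split: l1_idx=6, l2_idx=0, offset=4
L1[6] = 0
L2[0][0] = 31
paddr = 31 * 16 + 4 = 500

Answer: 500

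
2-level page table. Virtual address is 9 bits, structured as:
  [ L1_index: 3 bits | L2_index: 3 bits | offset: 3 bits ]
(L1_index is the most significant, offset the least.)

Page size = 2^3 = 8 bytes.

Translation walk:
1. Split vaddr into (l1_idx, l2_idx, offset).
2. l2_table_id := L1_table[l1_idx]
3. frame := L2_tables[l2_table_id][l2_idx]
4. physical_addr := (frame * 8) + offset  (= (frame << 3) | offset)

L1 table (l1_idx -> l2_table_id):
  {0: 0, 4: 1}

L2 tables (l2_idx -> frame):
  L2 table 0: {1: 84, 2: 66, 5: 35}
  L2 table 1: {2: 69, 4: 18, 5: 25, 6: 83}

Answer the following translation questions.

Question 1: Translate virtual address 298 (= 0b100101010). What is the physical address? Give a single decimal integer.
Answer: 202

Derivation:
vaddr = 298 = 0b100101010
Split: l1_idx=4, l2_idx=5, offset=2
L1[4] = 1
L2[1][5] = 25
paddr = 25 * 8 + 2 = 202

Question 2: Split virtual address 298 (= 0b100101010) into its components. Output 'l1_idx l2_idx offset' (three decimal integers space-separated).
Answer: 4 5 2

Derivation:
vaddr = 298 = 0b100101010
  top 3 bits -> l1_idx = 4
  next 3 bits -> l2_idx = 5
  bottom 3 bits -> offset = 2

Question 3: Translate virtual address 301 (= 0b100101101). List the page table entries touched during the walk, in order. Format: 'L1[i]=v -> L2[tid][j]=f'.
vaddr = 301 = 0b100101101
Split: l1_idx=4, l2_idx=5, offset=5

Answer: L1[4]=1 -> L2[1][5]=25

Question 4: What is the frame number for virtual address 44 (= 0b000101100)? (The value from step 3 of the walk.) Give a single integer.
Answer: 35

Derivation:
vaddr = 44: l1_idx=0, l2_idx=5
L1[0] = 0; L2[0][5] = 35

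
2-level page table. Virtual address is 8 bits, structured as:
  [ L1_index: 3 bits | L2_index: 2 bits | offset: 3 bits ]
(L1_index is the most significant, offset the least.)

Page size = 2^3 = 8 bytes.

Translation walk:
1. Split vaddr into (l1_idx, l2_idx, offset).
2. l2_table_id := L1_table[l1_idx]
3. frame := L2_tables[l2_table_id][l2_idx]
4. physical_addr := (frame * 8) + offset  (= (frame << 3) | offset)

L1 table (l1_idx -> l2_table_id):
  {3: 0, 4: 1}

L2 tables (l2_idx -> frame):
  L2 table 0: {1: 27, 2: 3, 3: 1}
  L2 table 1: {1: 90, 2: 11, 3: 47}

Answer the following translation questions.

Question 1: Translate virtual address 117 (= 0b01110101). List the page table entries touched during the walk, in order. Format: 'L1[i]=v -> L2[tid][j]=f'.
vaddr = 117 = 0b01110101
Split: l1_idx=3, l2_idx=2, offset=5

Answer: L1[3]=0 -> L2[0][2]=3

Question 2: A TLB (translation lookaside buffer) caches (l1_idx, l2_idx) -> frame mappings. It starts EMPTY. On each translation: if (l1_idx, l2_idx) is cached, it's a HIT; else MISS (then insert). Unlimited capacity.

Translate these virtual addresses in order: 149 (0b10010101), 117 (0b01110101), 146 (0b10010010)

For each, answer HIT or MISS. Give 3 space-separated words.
Answer: MISS MISS HIT

Derivation:
vaddr=149: (4,2) not in TLB -> MISS, insert
vaddr=117: (3,2) not in TLB -> MISS, insert
vaddr=146: (4,2) in TLB -> HIT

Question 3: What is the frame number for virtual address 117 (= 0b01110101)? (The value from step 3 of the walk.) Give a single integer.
Answer: 3

Derivation:
vaddr = 117: l1_idx=3, l2_idx=2
L1[3] = 0; L2[0][2] = 3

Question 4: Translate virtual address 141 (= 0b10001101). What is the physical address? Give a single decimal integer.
Answer: 725

Derivation:
vaddr = 141 = 0b10001101
Split: l1_idx=4, l2_idx=1, offset=5
L1[4] = 1
L2[1][1] = 90
paddr = 90 * 8 + 5 = 725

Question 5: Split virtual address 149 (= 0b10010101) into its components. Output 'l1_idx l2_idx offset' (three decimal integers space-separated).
vaddr = 149 = 0b10010101
  top 3 bits -> l1_idx = 4
  next 2 bits -> l2_idx = 2
  bottom 3 bits -> offset = 5

Answer: 4 2 5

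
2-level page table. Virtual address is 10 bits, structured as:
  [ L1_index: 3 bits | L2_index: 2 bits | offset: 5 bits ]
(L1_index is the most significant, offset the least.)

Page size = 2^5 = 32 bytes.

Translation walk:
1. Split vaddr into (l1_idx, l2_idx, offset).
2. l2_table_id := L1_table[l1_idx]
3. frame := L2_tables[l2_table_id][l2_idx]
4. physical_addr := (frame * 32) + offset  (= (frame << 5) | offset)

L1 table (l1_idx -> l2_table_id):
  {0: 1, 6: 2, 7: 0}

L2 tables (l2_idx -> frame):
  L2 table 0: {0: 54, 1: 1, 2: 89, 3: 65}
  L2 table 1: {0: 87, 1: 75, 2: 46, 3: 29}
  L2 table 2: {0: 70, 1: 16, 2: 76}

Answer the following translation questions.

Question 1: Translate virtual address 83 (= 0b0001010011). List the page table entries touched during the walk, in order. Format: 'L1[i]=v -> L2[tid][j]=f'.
Answer: L1[0]=1 -> L2[1][2]=46

Derivation:
vaddr = 83 = 0b0001010011
Split: l1_idx=0, l2_idx=2, offset=19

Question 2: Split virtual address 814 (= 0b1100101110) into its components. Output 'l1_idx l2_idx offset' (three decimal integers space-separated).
Answer: 6 1 14

Derivation:
vaddr = 814 = 0b1100101110
  top 3 bits -> l1_idx = 6
  next 2 bits -> l2_idx = 1
  bottom 5 bits -> offset = 14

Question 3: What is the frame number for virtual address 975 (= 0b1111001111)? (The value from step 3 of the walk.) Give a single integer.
Answer: 89

Derivation:
vaddr = 975: l1_idx=7, l2_idx=2
L1[7] = 0; L2[0][2] = 89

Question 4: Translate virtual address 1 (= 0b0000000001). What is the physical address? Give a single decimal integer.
Answer: 2785

Derivation:
vaddr = 1 = 0b0000000001
Split: l1_idx=0, l2_idx=0, offset=1
L1[0] = 1
L2[1][0] = 87
paddr = 87 * 32 + 1 = 2785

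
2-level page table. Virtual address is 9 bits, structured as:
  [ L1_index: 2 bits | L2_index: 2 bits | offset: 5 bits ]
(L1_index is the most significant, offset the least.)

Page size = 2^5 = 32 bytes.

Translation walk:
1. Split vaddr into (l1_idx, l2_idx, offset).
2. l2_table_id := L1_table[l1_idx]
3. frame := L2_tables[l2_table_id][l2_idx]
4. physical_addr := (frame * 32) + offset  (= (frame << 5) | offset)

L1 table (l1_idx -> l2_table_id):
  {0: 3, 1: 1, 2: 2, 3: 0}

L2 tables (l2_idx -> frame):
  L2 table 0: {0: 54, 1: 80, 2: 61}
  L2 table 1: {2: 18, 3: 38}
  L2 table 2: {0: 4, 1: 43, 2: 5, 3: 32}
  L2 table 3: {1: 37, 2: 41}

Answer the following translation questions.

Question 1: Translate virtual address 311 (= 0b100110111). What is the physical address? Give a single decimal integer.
Answer: 1399

Derivation:
vaddr = 311 = 0b100110111
Split: l1_idx=2, l2_idx=1, offset=23
L1[2] = 2
L2[2][1] = 43
paddr = 43 * 32 + 23 = 1399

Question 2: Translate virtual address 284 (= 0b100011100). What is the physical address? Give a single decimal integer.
Answer: 156

Derivation:
vaddr = 284 = 0b100011100
Split: l1_idx=2, l2_idx=0, offset=28
L1[2] = 2
L2[2][0] = 4
paddr = 4 * 32 + 28 = 156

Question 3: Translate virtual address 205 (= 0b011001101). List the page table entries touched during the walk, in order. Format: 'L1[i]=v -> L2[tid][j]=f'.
Answer: L1[1]=1 -> L2[1][2]=18

Derivation:
vaddr = 205 = 0b011001101
Split: l1_idx=1, l2_idx=2, offset=13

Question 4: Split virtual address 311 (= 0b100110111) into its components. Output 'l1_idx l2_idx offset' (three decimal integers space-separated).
vaddr = 311 = 0b100110111
  top 2 bits -> l1_idx = 2
  next 2 bits -> l2_idx = 1
  bottom 5 bits -> offset = 23

Answer: 2 1 23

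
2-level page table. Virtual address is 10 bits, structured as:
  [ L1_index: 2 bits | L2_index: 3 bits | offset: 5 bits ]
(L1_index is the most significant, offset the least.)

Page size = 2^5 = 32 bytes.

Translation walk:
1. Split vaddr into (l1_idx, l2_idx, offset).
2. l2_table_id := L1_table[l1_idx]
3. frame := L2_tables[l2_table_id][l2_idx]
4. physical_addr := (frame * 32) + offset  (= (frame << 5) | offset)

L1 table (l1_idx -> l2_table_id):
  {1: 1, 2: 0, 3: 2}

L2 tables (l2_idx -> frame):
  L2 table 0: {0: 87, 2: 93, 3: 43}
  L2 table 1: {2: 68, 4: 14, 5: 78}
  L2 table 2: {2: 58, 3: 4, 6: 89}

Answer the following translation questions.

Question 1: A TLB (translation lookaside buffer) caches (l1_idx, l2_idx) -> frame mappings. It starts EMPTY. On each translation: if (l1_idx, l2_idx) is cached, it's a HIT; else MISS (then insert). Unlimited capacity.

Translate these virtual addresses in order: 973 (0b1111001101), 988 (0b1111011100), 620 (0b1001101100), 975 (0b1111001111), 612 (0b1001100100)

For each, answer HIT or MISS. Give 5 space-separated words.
Answer: MISS HIT MISS HIT HIT

Derivation:
vaddr=973: (3,6) not in TLB -> MISS, insert
vaddr=988: (3,6) in TLB -> HIT
vaddr=620: (2,3) not in TLB -> MISS, insert
vaddr=975: (3,6) in TLB -> HIT
vaddr=612: (2,3) in TLB -> HIT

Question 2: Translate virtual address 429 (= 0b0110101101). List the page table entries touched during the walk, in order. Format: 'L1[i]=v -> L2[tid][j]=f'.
Answer: L1[1]=1 -> L2[1][5]=78

Derivation:
vaddr = 429 = 0b0110101101
Split: l1_idx=1, l2_idx=5, offset=13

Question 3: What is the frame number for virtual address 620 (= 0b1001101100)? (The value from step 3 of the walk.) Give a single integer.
vaddr = 620: l1_idx=2, l2_idx=3
L1[2] = 0; L2[0][3] = 43

Answer: 43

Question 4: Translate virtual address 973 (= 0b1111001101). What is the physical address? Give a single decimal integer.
Answer: 2861

Derivation:
vaddr = 973 = 0b1111001101
Split: l1_idx=3, l2_idx=6, offset=13
L1[3] = 2
L2[2][6] = 89
paddr = 89 * 32 + 13 = 2861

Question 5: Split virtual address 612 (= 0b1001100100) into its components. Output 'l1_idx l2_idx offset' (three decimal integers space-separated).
Answer: 2 3 4

Derivation:
vaddr = 612 = 0b1001100100
  top 2 bits -> l1_idx = 2
  next 3 bits -> l2_idx = 3
  bottom 5 bits -> offset = 4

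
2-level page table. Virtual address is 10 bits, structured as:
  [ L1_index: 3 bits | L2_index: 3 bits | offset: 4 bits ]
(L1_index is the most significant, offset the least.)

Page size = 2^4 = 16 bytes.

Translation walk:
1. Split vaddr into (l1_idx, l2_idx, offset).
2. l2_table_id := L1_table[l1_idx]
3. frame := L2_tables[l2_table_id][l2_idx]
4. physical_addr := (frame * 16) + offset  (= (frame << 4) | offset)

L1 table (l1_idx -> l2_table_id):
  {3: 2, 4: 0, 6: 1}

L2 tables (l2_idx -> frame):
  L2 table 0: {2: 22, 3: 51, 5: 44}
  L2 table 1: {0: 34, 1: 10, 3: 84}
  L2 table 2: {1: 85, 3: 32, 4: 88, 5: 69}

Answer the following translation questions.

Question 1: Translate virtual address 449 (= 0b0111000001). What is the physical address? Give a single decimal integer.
vaddr = 449 = 0b0111000001
Split: l1_idx=3, l2_idx=4, offset=1
L1[3] = 2
L2[2][4] = 88
paddr = 88 * 16 + 1 = 1409

Answer: 1409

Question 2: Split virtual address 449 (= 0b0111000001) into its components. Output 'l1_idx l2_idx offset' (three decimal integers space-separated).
Answer: 3 4 1

Derivation:
vaddr = 449 = 0b0111000001
  top 3 bits -> l1_idx = 3
  next 3 bits -> l2_idx = 4
  bottom 4 bits -> offset = 1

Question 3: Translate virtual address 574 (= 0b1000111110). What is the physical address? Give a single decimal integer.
vaddr = 574 = 0b1000111110
Split: l1_idx=4, l2_idx=3, offset=14
L1[4] = 0
L2[0][3] = 51
paddr = 51 * 16 + 14 = 830

Answer: 830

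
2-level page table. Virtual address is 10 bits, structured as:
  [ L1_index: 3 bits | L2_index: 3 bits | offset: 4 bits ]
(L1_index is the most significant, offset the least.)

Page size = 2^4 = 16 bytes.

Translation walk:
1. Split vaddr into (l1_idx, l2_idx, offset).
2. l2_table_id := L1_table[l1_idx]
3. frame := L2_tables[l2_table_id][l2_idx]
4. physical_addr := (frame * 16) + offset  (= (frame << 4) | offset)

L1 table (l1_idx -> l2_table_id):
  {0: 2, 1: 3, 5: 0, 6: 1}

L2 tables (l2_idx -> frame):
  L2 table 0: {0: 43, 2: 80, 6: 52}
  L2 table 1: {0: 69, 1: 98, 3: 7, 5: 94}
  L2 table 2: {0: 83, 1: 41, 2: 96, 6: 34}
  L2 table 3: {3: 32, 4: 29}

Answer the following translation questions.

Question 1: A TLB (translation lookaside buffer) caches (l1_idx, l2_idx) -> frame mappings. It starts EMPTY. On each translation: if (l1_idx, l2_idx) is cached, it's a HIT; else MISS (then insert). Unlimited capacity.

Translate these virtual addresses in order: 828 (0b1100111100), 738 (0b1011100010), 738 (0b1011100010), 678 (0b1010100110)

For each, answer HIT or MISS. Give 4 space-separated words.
Answer: MISS MISS HIT MISS

Derivation:
vaddr=828: (6,3) not in TLB -> MISS, insert
vaddr=738: (5,6) not in TLB -> MISS, insert
vaddr=738: (5,6) in TLB -> HIT
vaddr=678: (5,2) not in TLB -> MISS, insert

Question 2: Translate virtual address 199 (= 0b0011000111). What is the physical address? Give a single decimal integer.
Answer: 471

Derivation:
vaddr = 199 = 0b0011000111
Split: l1_idx=1, l2_idx=4, offset=7
L1[1] = 3
L2[3][4] = 29
paddr = 29 * 16 + 7 = 471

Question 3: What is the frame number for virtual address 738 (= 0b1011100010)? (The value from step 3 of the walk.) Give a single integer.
vaddr = 738: l1_idx=5, l2_idx=6
L1[5] = 0; L2[0][6] = 52

Answer: 52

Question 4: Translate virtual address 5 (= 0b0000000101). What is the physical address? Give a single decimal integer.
Answer: 1333

Derivation:
vaddr = 5 = 0b0000000101
Split: l1_idx=0, l2_idx=0, offset=5
L1[0] = 2
L2[2][0] = 83
paddr = 83 * 16 + 5 = 1333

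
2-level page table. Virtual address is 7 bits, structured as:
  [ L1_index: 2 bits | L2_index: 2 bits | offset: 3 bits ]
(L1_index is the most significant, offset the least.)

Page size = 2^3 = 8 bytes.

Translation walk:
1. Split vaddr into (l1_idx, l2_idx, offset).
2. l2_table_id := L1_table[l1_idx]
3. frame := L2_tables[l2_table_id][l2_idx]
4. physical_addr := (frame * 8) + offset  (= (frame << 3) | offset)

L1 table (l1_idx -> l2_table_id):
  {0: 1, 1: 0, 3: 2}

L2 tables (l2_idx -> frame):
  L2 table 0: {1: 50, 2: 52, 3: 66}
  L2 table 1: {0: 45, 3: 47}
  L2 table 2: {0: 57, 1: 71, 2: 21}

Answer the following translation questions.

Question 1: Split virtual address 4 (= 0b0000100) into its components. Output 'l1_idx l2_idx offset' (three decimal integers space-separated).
Answer: 0 0 4

Derivation:
vaddr = 4 = 0b0000100
  top 2 bits -> l1_idx = 0
  next 2 bits -> l2_idx = 0
  bottom 3 bits -> offset = 4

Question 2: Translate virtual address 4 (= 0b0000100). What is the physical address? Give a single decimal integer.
Answer: 364

Derivation:
vaddr = 4 = 0b0000100
Split: l1_idx=0, l2_idx=0, offset=4
L1[0] = 1
L2[1][0] = 45
paddr = 45 * 8 + 4 = 364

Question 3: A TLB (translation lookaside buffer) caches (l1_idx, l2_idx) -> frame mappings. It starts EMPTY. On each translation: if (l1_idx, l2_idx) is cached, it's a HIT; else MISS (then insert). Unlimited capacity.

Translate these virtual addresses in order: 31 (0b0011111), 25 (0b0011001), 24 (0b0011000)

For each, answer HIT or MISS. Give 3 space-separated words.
vaddr=31: (0,3) not in TLB -> MISS, insert
vaddr=25: (0,3) in TLB -> HIT
vaddr=24: (0,3) in TLB -> HIT

Answer: MISS HIT HIT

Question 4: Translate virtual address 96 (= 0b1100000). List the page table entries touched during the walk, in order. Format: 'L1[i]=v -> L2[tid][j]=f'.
Answer: L1[3]=2 -> L2[2][0]=57

Derivation:
vaddr = 96 = 0b1100000
Split: l1_idx=3, l2_idx=0, offset=0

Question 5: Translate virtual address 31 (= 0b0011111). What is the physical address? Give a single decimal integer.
vaddr = 31 = 0b0011111
Split: l1_idx=0, l2_idx=3, offset=7
L1[0] = 1
L2[1][3] = 47
paddr = 47 * 8 + 7 = 383

Answer: 383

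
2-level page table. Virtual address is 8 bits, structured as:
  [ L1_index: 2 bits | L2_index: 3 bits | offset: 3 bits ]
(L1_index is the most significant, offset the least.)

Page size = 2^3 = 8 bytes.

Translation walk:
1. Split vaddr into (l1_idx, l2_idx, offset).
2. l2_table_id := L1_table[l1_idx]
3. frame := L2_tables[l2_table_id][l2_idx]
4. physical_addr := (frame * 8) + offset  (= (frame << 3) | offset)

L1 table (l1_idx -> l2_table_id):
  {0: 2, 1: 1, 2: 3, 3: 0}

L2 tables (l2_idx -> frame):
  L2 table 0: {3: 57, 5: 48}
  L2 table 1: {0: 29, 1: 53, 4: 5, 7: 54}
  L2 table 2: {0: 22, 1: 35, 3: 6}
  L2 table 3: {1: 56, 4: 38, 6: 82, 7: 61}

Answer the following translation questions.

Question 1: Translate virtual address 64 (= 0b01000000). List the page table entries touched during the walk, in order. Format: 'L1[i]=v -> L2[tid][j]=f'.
Answer: L1[1]=1 -> L2[1][0]=29

Derivation:
vaddr = 64 = 0b01000000
Split: l1_idx=1, l2_idx=0, offset=0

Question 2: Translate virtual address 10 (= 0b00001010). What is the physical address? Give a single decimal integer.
Answer: 282

Derivation:
vaddr = 10 = 0b00001010
Split: l1_idx=0, l2_idx=1, offset=2
L1[0] = 2
L2[2][1] = 35
paddr = 35 * 8 + 2 = 282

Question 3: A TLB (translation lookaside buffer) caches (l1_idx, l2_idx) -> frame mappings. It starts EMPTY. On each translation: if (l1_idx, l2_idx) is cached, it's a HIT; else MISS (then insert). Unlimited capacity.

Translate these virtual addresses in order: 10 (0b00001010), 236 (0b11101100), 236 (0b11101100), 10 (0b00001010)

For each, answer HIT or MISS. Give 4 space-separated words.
vaddr=10: (0,1) not in TLB -> MISS, insert
vaddr=236: (3,5) not in TLB -> MISS, insert
vaddr=236: (3,5) in TLB -> HIT
vaddr=10: (0,1) in TLB -> HIT

Answer: MISS MISS HIT HIT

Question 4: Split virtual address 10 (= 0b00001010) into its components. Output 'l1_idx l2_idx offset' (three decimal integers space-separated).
vaddr = 10 = 0b00001010
  top 2 bits -> l1_idx = 0
  next 3 bits -> l2_idx = 1
  bottom 3 bits -> offset = 2

Answer: 0 1 2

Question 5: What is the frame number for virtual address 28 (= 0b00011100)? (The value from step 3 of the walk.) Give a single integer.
Answer: 6

Derivation:
vaddr = 28: l1_idx=0, l2_idx=3
L1[0] = 2; L2[2][3] = 6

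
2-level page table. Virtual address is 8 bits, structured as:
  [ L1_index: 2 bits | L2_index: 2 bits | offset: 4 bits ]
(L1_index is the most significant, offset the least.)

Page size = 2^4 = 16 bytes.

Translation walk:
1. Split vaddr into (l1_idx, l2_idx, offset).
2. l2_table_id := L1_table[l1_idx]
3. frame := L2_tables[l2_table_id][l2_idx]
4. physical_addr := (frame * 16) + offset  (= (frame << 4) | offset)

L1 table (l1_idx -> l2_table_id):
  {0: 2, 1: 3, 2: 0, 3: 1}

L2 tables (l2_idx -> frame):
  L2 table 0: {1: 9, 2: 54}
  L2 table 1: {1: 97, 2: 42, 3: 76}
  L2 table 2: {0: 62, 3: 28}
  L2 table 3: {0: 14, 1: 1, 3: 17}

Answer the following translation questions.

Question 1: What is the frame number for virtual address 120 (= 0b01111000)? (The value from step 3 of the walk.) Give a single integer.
vaddr = 120: l1_idx=1, l2_idx=3
L1[1] = 3; L2[3][3] = 17

Answer: 17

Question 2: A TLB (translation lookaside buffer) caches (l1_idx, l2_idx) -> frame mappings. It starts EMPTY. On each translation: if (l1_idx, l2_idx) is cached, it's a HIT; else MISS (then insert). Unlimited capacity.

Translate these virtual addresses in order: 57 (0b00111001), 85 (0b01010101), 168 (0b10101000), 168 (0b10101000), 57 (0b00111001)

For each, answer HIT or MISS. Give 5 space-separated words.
Answer: MISS MISS MISS HIT HIT

Derivation:
vaddr=57: (0,3) not in TLB -> MISS, insert
vaddr=85: (1,1) not in TLB -> MISS, insert
vaddr=168: (2,2) not in TLB -> MISS, insert
vaddr=168: (2,2) in TLB -> HIT
vaddr=57: (0,3) in TLB -> HIT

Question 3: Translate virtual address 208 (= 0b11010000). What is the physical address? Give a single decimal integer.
vaddr = 208 = 0b11010000
Split: l1_idx=3, l2_idx=1, offset=0
L1[3] = 1
L2[1][1] = 97
paddr = 97 * 16 + 0 = 1552

Answer: 1552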